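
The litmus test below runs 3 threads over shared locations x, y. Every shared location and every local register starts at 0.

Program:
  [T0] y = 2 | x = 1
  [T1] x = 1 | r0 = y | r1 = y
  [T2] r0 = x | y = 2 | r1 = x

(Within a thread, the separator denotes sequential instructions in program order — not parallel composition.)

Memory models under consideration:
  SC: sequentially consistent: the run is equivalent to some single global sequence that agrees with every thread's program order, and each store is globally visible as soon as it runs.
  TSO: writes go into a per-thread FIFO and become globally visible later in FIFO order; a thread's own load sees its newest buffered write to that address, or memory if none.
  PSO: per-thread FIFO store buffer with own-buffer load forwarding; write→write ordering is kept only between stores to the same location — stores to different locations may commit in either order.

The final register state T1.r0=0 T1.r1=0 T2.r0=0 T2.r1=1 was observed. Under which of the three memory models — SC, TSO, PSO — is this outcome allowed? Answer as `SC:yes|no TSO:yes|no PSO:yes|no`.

outcome vector order: (T1.r0,T1.r1,T2.r0,T2.r1)
under SC → 0001; 0011; 0201; 0211; 2200; 2201; 2211
under TSO → 0000; 0001; 0011; 0200; 0201; 0211; 2200; 2201; 2211
under PSO → 0000; 0001; 0011; 0200; 0201; 0211; 2200; 2201; 2211
target 0001 ∈ {SC,TSO,PSO}

SC:yes TSO:yes PSO:yes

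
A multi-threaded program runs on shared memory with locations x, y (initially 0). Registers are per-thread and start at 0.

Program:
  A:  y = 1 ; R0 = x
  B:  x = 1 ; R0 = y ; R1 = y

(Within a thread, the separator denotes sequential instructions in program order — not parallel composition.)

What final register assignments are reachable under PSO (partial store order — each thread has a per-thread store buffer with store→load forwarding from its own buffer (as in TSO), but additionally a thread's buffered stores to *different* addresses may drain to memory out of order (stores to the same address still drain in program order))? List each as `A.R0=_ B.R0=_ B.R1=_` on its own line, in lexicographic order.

outcome vector order: (A.R0,B.R0,B.R1)
|PSO outcomes| = 6

A.R0=0 B.R0=0 B.R1=0
A.R0=0 B.R0=0 B.R1=1
A.R0=0 B.R0=1 B.R1=1
A.R0=1 B.R0=0 B.R1=0
A.R0=1 B.R0=0 B.R1=1
A.R0=1 B.R0=1 B.R1=1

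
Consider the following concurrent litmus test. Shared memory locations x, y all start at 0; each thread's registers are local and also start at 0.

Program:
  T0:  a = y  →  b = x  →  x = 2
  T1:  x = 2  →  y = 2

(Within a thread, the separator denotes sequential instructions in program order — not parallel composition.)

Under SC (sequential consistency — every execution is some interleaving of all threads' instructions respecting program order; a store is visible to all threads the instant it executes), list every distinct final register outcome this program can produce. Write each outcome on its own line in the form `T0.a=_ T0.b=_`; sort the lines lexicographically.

outcome vector order: (T0.a,T0.b)
|SC outcomes| = 3

T0.a=0 T0.b=0
T0.a=0 T0.b=2
T0.a=2 T0.b=2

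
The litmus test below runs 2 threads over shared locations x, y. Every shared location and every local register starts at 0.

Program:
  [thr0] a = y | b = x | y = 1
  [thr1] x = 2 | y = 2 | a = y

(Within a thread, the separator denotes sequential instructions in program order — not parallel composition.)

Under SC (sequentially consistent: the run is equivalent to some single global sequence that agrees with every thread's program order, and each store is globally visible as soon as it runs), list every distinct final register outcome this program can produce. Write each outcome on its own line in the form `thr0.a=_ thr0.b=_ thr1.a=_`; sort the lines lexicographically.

thr0.a=0 thr0.b=0 thr1.a=1
thr0.a=0 thr0.b=0 thr1.a=2
thr0.a=0 thr0.b=2 thr1.a=1
thr0.a=0 thr0.b=2 thr1.a=2
thr0.a=2 thr0.b=2 thr1.a=1
thr0.a=2 thr0.b=2 thr1.a=2

outcome vector order: (thr0.a,thr0.b,thr1.a)
|SC outcomes| = 6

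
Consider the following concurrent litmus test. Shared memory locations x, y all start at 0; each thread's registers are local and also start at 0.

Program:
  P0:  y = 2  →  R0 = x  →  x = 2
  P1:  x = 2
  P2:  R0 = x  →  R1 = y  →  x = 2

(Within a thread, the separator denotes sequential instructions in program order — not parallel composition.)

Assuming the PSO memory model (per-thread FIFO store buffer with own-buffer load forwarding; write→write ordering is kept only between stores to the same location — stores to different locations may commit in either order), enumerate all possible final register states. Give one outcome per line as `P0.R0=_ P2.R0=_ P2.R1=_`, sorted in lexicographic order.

P0.R0=0 P2.R0=0 P2.R1=0
P0.R0=0 P2.R0=0 P2.R1=2
P0.R0=0 P2.R0=2 P2.R1=0
P0.R0=0 P2.R0=2 P2.R1=2
P0.R0=2 P2.R0=0 P2.R1=0
P0.R0=2 P2.R0=0 P2.R1=2
P0.R0=2 P2.R0=2 P2.R1=0
P0.R0=2 P2.R0=2 P2.R1=2

outcome vector order: (P0.R0,P2.R0,P2.R1)
|PSO outcomes| = 8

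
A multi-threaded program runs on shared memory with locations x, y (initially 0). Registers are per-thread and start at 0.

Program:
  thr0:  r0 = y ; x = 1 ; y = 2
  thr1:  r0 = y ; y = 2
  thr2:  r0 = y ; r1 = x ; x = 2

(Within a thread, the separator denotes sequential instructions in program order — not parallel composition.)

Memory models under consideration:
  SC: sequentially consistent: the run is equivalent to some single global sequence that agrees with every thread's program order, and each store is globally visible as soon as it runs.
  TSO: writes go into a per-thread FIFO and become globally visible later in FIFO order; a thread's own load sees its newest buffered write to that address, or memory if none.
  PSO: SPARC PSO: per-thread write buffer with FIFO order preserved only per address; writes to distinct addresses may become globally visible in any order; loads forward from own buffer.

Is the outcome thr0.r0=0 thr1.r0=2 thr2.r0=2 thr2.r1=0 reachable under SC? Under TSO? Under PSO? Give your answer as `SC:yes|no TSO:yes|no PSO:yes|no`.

outcome vector order: (thr0.r0,thr1.r0,thr2.r0,thr2.r1)
SC (11): (0,0,0,0); (0,0,0,1); (0,0,2,0); (0,0,2,1); (0,2,0,0); (0,2,0,1); (0,2,2,1); (2,0,0,0); (2,0,0,1); (2,0,2,0); (2,0,2,1)
TSO (11): (0,0,0,0); (0,0,0,1); (0,0,2,0); (0,0,2,1); (0,2,0,0); (0,2,0,1); (0,2,2,1); (2,0,0,0); (2,0,0,1); (2,0,2,0); (2,0,2,1)
PSO (12): (0,0,0,0); (0,0,0,1); (0,0,2,0); (0,0,2,1); (0,2,0,0); (0,2,0,1); (0,2,2,0); (0,2,2,1); (2,0,0,0); (2,0,0,1); (2,0,2,0); (2,0,2,1)
target (0,2,2,0) ∈ {PSO}

SC:no TSO:no PSO:yes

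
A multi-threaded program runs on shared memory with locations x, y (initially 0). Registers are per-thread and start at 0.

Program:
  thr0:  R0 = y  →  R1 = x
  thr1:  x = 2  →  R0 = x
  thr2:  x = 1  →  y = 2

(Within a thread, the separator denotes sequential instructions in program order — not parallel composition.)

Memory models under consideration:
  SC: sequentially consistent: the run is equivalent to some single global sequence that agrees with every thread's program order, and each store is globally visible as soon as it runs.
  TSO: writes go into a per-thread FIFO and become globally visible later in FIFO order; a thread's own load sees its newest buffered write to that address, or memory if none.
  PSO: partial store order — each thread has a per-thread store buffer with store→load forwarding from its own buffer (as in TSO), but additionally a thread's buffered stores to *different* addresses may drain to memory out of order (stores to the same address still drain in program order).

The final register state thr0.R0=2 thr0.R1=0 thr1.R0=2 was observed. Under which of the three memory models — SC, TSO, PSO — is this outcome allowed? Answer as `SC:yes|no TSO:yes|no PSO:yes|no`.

outcome vector order: (thr0.R0,thr0.R1,thr1.R0)
[SC] allowed = {001, 002, 011, 012, 021, 022, 211, 212, 222}
[TSO] allowed = {001, 002, 011, 012, 021, 022, 211, 212, 222}
[PSO] allowed = {001, 002, 011, 012, 021, 022, 201, 202, 211, 212, 221, 222}
target 202 ∈ {PSO}

SC:no TSO:no PSO:yes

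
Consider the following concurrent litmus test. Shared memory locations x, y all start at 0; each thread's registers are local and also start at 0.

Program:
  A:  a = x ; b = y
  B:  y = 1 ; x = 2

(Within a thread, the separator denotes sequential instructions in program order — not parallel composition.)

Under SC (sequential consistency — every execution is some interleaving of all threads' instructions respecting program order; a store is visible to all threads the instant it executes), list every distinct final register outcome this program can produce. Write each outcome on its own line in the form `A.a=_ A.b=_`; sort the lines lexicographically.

outcome vector order: (A.a,A.b)
|SC outcomes| = 3

A.a=0 A.b=0
A.a=0 A.b=1
A.a=2 A.b=1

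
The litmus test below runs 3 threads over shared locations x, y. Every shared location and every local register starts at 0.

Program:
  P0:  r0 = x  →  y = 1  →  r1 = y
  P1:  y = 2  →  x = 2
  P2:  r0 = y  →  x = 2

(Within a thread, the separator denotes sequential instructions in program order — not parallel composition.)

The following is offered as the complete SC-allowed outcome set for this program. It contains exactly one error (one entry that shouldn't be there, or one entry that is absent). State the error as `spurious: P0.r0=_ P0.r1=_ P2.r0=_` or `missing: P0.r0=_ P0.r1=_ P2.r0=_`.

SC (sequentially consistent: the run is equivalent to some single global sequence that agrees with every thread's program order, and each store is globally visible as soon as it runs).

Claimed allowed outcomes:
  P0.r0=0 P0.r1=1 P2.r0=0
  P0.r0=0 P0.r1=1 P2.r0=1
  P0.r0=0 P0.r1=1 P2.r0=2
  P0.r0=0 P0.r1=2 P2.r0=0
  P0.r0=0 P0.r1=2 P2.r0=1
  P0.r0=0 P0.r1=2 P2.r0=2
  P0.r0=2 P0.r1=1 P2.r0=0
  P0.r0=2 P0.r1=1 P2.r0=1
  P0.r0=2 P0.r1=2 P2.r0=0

missing: P0.r0=2 P0.r1=1 P2.r0=2

outcome vector order: (P0.r0,P0.r1,P2.r0)
SC (10): 010; 011; 012; 020; 021; 022; 210; 211; 212; 220
SC∖claimed = {212}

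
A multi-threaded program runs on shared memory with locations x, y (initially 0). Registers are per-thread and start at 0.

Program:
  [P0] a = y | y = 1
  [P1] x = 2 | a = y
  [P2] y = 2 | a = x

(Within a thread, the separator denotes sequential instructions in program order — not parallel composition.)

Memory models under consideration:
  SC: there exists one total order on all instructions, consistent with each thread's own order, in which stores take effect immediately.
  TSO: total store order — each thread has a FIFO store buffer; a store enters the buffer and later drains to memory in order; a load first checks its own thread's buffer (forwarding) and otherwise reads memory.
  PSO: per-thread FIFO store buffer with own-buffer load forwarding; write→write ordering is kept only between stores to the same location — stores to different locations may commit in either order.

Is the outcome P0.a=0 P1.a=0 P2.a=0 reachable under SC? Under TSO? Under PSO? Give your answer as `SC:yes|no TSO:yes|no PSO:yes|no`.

outcome vector order: (P0.a,P1.a,P2.a)
under SC → 0/0/2; 0/1/0; 0/1/2; 0/2/0; 0/2/2; 2/0/2; 2/1/0; 2/1/2; 2/2/0; 2/2/2
under TSO → 0/0/0; 0/0/2; 0/1/0; 0/1/2; 0/2/0; 0/2/2; 2/0/0; 2/0/2; 2/1/0; 2/1/2; 2/2/0; 2/2/2
under PSO → 0/0/0; 0/0/2; 0/1/0; 0/1/2; 0/2/0; 0/2/2; 2/0/0; 2/0/2; 2/1/0; 2/1/2; 2/2/0; 2/2/2
target 0/0/0 ∈ {TSO,PSO}

SC:no TSO:yes PSO:yes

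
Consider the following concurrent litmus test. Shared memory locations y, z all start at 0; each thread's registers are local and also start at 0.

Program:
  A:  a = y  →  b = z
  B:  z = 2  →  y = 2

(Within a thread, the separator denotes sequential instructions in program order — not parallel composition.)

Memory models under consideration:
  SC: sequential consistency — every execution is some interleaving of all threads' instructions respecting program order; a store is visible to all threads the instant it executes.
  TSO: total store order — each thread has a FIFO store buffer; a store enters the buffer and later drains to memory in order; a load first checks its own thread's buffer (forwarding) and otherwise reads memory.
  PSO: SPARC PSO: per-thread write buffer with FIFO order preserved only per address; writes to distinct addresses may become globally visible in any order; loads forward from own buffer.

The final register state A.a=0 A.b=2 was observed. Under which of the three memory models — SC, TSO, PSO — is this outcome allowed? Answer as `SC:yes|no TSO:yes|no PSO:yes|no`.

SC:yes TSO:yes PSO:yes

outcome vector order: (A.a,A.b)
SC: 3 outcomes — {00 02 22}
TSO: 3 outcomes — {00 02 22}
PSO: 4 outcomes — {00 02 20 22}
target 02 ∈ {SC,TSO,PSO}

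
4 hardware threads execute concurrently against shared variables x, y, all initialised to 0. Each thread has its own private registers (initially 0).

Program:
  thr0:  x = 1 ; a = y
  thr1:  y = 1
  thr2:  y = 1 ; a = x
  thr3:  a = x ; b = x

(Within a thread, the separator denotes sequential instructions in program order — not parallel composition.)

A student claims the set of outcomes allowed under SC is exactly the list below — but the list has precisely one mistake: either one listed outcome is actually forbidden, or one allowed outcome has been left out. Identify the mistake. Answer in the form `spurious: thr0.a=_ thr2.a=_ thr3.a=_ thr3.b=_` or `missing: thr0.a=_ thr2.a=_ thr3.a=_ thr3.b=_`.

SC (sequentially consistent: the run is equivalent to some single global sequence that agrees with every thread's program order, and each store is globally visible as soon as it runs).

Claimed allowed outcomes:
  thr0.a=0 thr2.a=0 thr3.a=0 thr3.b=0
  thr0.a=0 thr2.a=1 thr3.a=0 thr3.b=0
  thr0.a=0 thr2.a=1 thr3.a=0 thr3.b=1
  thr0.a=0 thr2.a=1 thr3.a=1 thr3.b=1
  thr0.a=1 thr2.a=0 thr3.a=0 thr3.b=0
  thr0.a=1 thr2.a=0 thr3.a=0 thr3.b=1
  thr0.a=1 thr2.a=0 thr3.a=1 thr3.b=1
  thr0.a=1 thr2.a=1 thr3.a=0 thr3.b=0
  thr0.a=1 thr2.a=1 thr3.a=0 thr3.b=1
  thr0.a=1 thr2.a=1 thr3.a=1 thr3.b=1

spurious: thr0.a=0 thr2.a=0 thr3.a=0 thr3.b=0

outcome vector order: (thr0.a,thr2.a,thr3.a,thr3.b)
[SC] allowed = {0100 0101 0111 1000 1001 1011 1100 1101 1111}
claimed∖SC = {0000}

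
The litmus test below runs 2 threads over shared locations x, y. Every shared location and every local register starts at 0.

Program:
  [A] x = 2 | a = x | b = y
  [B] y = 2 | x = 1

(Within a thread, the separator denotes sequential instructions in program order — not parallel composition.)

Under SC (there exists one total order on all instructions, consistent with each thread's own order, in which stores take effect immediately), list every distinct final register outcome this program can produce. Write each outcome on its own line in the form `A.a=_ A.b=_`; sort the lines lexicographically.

A.a=1 A.b=2
A.a=2 A.b=0
A.a=2 A.b=2

outcome vector order: (A.a,A.b)
|SC outcomes| = 3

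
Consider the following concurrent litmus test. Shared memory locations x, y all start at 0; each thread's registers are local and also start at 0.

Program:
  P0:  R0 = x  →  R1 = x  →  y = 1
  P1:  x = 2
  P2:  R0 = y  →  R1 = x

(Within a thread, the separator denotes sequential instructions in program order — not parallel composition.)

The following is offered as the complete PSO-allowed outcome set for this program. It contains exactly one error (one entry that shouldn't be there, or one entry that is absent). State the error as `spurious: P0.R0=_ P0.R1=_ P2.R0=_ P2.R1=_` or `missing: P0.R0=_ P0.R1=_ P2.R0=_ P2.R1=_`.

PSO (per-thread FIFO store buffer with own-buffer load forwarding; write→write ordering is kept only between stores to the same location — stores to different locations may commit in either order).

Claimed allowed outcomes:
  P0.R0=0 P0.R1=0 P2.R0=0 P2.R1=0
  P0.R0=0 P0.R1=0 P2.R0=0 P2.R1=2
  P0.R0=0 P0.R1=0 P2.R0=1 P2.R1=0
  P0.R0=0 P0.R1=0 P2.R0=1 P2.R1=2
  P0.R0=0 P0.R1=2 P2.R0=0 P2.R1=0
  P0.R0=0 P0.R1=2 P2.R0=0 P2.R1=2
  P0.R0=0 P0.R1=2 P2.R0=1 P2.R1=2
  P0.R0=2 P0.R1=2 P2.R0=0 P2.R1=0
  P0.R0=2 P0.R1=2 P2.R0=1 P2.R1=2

missing: P0.R0=2 P0.R1=2 P2.R0=0 P2.R1=2

outcome vector order: (P0.R0,P0.R1,P2.R0,P2.R1)
[PSO] allowed = {0000 0002 0010 0012 0200 0202 0212 2200 2202 2212}
PSO∖claimed = {2202}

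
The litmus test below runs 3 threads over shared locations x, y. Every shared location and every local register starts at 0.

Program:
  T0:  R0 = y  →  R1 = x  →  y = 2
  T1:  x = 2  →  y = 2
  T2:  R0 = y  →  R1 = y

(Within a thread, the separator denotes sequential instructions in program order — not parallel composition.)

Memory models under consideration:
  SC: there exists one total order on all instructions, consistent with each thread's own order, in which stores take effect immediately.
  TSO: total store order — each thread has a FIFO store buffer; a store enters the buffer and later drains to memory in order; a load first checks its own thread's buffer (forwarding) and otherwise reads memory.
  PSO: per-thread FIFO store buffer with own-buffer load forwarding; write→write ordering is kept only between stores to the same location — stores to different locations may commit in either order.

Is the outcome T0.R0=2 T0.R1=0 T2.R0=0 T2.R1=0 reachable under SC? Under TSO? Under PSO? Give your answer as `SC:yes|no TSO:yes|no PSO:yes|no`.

SC:no TSO:no PSO:yes

outcome vector order: (T0.R0,T0.R1,T2.R0,T2.R1)
SC: 9 outcomes — {(0,0,0,0), (0,0,0,2), (0,0,2,2), (0,2,0,0), (0,2,0,2), (0,2,2,2), (2,2,0,0), (2,2,0,2), (2,2,2,2)}
TSO: 9 outcomes — {(0,0,0,0), (0,0,0,2), (0,0,2,2), (0,2,0,0), (0,2,0,2), (0,2,2,2), (2,2,0,0), (2,2,0,2), (2,2,2,2)}
PSO: 12 outcomes — {(0,0,0,0), (0,0,0,2), (0,0,2,2), (0,2,0,0), (0,2,0,2), (0,2,2,2), (2,0,0,0), (2,0,0,2), (2,0,2,2), (2,2,0,0), (2,2,0,2), (2,2,2,2)}
target (2,0,0,0) ∈ {PSO}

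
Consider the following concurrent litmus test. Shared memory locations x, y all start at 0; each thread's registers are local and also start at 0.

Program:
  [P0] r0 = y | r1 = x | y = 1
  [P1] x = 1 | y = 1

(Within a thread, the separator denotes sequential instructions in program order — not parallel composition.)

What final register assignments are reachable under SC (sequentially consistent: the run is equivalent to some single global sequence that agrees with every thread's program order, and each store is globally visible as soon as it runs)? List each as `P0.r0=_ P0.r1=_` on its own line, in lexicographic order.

outcome vector order: (P0.r0,P0.r1)
|SC outcomes| = 3

P0.r0=0 P0.r1=0
P0.r0=0 P0.r1=1
P0.r0=1 P0.r1=1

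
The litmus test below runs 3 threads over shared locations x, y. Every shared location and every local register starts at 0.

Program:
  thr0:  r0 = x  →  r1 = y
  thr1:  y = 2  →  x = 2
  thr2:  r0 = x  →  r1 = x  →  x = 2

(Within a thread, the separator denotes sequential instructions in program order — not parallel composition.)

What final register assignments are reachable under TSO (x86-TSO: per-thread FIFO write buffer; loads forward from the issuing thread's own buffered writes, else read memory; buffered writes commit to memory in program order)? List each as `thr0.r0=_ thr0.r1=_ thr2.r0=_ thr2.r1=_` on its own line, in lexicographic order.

thr0.r0=0 thr0.r1=0 thr2.r0=0 thr2.r1=0
thr0.r0=0 thr0.r1=0 thr2.r0=0 thr2.r1=2
thr0.r0=0 thr0.r1=0 thr2.r0=2 thr2.r1=2
thr0.r0=0 thr0.r1=2 thr2.r0=0 thr2.r1=0
thr0.r0=0 thr0.r1=2 thr2.r0=0 thr2.r1=2
thr0.r0=0 thr0.r1=2 thr2.r0=2 thr2.r1=2
thr0.r0=2 thr0.r1=0 thr2.r0=0 thr2.r1=0
thr0.r0=2 thr0.r1=2 thr2.r0=0 thr2.r1=0
thr0.r0=2 thr0.r1=2 thr2.r0=0 thr2.r1=2
thr0.r0=2 thr0.r1=2 thr2.r0=2 thr2.r1=2

outcome vector order: (thr0.r0,thr0.r1,thr2.r0,thr2.r1)
|TSO outcomes| = 10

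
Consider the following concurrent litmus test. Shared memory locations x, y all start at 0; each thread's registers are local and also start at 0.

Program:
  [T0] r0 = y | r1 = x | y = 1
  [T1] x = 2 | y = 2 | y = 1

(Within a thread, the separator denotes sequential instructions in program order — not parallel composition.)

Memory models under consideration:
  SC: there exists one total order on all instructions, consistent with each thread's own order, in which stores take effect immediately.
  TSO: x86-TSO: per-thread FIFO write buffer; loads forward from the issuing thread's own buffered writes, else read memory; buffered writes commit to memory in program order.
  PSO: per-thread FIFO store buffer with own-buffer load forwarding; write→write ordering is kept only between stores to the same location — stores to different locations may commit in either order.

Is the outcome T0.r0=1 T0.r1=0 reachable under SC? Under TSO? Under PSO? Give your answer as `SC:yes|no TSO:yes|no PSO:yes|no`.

outcome vector order: (T0.r0,T0.r1)
SC (4): 00; 02; 12; 22
TSO (4): 00; 02; 12; 22
PSO (6): 00; 02; 10; 12; 20; 22
target 10 ∈ {PSO}

SC:no TSO:no PSO:yes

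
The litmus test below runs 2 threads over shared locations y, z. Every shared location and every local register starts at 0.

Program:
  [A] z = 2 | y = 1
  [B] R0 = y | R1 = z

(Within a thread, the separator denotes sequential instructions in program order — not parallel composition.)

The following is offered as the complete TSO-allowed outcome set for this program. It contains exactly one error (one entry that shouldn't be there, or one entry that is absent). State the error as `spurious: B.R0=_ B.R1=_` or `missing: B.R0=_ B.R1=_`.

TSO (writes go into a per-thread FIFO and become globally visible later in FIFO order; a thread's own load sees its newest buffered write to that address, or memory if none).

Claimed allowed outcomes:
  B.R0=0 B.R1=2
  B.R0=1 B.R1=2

outcome vector order: (B.R0,B.R1)
TSO: 3 outcomes — {00; 02; 12}
TSO∖claimed = {00}

missing: B.R0=0 B.R1=0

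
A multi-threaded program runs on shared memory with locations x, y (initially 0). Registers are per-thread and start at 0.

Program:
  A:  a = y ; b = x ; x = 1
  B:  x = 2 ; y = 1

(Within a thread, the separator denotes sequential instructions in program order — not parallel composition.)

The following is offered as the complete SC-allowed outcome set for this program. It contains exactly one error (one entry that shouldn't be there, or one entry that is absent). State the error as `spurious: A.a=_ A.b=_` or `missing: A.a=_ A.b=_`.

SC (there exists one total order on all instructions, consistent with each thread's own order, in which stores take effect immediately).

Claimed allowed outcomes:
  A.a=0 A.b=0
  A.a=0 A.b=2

missing: A.a=1 A.b=2

outcome vector order: (A.a,A.b)
under SC → (0,0); (0,2); (1,2)
SC∖claimed = {(1,2)}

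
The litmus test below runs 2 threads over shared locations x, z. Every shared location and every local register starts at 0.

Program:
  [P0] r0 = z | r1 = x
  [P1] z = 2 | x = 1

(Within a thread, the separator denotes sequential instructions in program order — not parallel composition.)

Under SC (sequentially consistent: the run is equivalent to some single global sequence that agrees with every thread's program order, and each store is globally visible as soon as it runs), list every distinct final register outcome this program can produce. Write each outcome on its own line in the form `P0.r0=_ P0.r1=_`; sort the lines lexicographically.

outcome vector order: (P0.r0,P0.r1)
|SC outcomes| = 4

P0.r0=0 P0.r1=0
P0.r0=0 P0.r1=1
P0.r0=2 P0.r1=0
P0.r0=2 P0.r1=1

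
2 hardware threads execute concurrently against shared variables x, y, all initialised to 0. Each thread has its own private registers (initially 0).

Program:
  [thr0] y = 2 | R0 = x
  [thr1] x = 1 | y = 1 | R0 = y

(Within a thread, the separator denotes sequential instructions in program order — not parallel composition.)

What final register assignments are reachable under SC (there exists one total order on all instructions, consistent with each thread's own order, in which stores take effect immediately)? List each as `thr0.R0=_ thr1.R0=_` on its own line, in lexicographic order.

thr0.R0=0 thr1.R0=1
thr0.R0=1 thr1.R0=1
thr0.R0=1 thr1.R0=2

outcome vector order: (thr0.R0,thr1.R0)
|SC outcomes| = 3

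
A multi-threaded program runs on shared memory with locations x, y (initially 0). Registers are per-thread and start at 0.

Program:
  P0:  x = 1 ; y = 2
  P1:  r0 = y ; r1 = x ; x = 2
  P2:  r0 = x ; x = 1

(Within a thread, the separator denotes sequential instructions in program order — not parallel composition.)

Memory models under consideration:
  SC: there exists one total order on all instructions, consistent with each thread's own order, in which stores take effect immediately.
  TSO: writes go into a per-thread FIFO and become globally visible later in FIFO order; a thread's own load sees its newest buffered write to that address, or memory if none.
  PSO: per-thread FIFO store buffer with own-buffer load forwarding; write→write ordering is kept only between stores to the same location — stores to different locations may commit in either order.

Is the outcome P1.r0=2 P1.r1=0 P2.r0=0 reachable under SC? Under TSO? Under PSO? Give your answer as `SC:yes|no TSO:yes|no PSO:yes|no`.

outcome vector order: (P1.r0,P1.r1,P2.r0)
[SC] allowed = {0/0/0 0/0/1 0/0/2 0/1/0 0/1/1 0/1/2 2/1/0 2/1/1 2/1/2}
[TSO] allowed = {0/0/0 0/0/1 0/0/2 0/1/0 0/1/1 0/1/2 2/1/0 2/1/1 2/1/2}
[PSO] allowed = {0/0/0 0/0/1 0/0/2 0/1/0 0/1/1 0/1/2 2/0/0 2/0/1 2/0/2 2/1/0 2/1/1 2/1/2}
target 2/0/0 ∈ {PSO}

SC:no TSO:no PSO:yes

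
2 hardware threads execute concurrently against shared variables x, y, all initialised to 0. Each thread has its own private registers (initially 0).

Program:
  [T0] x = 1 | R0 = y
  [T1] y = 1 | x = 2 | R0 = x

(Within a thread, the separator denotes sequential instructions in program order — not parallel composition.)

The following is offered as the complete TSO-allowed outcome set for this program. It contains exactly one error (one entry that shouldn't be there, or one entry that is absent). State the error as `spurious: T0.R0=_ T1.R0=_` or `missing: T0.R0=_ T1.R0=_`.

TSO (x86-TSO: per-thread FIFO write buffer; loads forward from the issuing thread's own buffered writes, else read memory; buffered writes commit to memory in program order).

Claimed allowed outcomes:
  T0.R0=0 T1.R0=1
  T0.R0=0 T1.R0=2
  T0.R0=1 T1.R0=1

missing: T0.R0=1 T1.R0=2

outcome vector order: (T0.R0,T1.R0)
TSO (4): (0,1), (0,2), (1,1), (1,2)
TSO∖claimed = {(1,2)}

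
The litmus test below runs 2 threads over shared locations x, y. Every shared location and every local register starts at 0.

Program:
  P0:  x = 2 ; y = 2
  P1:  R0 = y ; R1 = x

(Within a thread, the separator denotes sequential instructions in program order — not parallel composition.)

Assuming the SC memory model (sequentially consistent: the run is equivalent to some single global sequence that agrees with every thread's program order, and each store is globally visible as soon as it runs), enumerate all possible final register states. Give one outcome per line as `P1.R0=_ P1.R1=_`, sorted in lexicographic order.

outcome vector order: (P1.R0,P1.R1)
|SC outcomes| = 3

P1.R0=0 P1.R1=0
P1.R0=0 P1.R1=2
P1.R0=2 P1.R1=2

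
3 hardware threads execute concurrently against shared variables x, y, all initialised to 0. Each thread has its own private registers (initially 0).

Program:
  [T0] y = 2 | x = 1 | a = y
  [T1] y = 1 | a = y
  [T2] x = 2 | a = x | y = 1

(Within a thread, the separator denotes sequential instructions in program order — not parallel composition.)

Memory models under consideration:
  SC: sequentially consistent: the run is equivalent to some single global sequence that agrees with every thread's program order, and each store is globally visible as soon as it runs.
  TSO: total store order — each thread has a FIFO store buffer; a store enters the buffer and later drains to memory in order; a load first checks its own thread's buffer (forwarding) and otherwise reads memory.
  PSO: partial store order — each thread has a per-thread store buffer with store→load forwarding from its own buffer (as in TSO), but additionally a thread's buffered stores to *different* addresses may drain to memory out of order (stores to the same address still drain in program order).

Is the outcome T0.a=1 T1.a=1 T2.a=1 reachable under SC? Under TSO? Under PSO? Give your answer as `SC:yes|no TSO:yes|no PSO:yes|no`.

outcome vector order: (T0.a,T1.a,T2.a)
SC (8): <1 1 1>; <1 1 2>; <1 2 1>; <1 2 2>; <2 1 1>; <2 1 2>; <2 2 1>; <2 2 2>
TSO (8): <1 1 1>; <1 1 2>; <1 2 1>; <1 2 2>; <2 1 1>; <2 1 2>; <2 2 1>; <2 2 2>
PSO (8): <1 1 1>; <1 1 2>; <1 2 1>; <1 2 2>; <2 1 1>; <2 1 2>; <2 2 1>; <2 2 2>
target <1 1 1> ∈ {SC,TSO,PSO}

SC:yes TSO:yes PSO:yes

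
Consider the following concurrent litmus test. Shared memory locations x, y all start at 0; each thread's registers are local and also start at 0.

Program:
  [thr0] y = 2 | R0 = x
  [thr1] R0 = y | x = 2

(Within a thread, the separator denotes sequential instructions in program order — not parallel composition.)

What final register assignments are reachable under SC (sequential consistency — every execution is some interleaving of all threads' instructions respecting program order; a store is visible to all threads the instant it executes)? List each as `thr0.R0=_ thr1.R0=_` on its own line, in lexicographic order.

outcome vector order: (thr0.R0,thr1.R0)
|SC outcomes| = 4

thr0.R0=0 thr1.R0=0
thr0.R0=0 thr1.R0=2
thr0.R0=2 thr1.R0=0
thr0.R0=2 thr1.R0=2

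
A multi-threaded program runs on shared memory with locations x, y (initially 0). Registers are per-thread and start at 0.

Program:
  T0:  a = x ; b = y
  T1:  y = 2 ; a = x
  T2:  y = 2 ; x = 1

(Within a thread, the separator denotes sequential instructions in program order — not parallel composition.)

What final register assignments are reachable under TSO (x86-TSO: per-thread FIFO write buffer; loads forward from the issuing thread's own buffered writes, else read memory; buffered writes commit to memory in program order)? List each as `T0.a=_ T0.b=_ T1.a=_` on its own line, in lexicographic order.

T0.a=0 T0.b=0 T1.a=0
T0.a=0 T0.b=0 T1.a=1
T0.a=0 T0.b=2 T1.a=0
T0.a=0 T0.b=2 T1.a=1
T0.a=1 T0.b=2 T1.a=0
T0.a=1 T0.b=2 T1.a=1

outcome vector order: (T0.a,T0.b,T1.a)
|TSO outcomes| = 6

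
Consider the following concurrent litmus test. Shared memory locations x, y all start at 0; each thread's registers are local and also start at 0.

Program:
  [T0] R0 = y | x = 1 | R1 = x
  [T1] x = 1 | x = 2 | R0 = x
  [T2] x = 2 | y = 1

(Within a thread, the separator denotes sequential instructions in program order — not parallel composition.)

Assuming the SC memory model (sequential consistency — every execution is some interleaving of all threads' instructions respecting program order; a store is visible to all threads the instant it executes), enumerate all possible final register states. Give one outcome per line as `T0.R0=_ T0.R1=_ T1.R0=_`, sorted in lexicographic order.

outcome vector order: (T0.R0,T0.R1,T1.R0)
|SC outcomes| = 7

T0.R0=0 T0.R1=1 T1.R0=1
T0.R0=0 T0.R1=1 T1.R0=2
T0.R0=0 T0.R1=2 T1.R0=1
T0.R0=0 T0.R1=2 T1.R0=2
T0.R0=1 T0.R1=1 T1.R0=1
T0.R0=1 T0.R1=1 T1.R0=2
T0.R0=1 T0.R1=2 T1.R0=2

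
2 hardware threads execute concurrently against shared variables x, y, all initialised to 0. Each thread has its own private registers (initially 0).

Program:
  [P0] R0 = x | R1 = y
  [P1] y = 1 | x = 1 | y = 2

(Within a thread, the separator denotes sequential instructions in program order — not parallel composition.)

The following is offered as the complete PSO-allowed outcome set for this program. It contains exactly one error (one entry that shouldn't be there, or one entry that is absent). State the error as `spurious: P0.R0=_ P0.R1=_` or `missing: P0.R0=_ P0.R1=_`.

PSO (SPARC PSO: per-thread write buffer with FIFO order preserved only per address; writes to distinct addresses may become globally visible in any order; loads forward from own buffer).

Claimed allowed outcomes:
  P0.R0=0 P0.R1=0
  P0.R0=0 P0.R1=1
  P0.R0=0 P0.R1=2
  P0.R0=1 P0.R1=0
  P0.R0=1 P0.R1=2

missing: P0.R0=1 P0.R1=1

outcome vector order: (P0.R0,P0.R1)
PSO: 6 outcomes — {(0,0); (0,1); (0,2); (1,0); (1,1); (1,2)}
PSO∖claimed = {(1,1)}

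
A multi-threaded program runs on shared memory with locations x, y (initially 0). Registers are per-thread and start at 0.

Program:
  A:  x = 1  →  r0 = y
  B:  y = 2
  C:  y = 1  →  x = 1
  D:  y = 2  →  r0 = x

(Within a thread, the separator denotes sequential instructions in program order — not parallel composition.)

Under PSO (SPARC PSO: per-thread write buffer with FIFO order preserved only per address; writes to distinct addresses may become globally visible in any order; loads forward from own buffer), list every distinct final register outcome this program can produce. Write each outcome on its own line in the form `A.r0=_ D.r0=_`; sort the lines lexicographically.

A.r0=0 D.r0=0
A.r0=0 D.r0=1
A.r0=1 D.r0=0
A.r0=1 D.r0=1
A.r0=2 D.r0=0
A.r0=2 D.r0=1

outcome vector order: (A.r0,D.r0)
|PSO outcomes| = 6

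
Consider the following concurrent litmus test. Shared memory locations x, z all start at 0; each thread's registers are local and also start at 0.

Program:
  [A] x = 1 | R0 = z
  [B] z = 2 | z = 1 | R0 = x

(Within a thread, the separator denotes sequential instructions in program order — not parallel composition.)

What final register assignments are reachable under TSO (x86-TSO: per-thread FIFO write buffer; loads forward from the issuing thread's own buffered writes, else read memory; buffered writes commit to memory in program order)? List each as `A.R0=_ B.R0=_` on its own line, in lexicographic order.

outcome vector order: (A.R0,B.R0)
|TSO outcomes| = 6

A.R0=0 B.R0=0
A.R0=0 B.R0=1
A.R0=1 B.R0=0
A.R0=1 B.R0=1
A.R0=2 B.R0=0
A.R0=2 B.R0=1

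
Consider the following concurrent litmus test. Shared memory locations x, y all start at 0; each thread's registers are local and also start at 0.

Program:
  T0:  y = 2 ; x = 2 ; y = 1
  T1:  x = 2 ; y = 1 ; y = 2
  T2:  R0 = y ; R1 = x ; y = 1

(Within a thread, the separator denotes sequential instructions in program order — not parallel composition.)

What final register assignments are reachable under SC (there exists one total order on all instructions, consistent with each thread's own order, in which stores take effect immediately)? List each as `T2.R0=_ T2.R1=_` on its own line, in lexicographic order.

T2.R0=0 T2.R1=0
T2.R0=0 T2.R1=2
T2.R0=1 T2.R1=2
T2.R0=2 T2.R1=0
T2.R0=2 T2.R1=2

outcome vector order: (T2.R0,T2.R1)
|SC outcomes| = 5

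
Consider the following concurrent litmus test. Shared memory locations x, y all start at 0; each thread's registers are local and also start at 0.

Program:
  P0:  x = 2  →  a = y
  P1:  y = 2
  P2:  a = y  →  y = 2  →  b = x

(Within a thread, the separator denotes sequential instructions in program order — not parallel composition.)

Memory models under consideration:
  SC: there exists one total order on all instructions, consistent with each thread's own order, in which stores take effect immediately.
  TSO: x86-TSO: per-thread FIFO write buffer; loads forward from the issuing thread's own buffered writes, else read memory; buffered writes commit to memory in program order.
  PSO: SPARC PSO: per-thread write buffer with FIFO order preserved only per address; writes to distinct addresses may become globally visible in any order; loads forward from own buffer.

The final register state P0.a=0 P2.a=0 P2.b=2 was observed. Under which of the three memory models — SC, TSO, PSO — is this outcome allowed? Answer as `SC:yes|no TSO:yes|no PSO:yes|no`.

outcome vector order: (P0.a,P2.a,P2.b)
SC (6): 002, 022, 200, 202, 220, 222
TSO (8): 000, 002, 020, 022, 200, 202, 220, 222
PSO (8): 000, 002, 020, 022, 200, 202, 220, 222
target 002 ∈ {SC,TSO,PSO}

SC:yes TSO:yes PSO:yes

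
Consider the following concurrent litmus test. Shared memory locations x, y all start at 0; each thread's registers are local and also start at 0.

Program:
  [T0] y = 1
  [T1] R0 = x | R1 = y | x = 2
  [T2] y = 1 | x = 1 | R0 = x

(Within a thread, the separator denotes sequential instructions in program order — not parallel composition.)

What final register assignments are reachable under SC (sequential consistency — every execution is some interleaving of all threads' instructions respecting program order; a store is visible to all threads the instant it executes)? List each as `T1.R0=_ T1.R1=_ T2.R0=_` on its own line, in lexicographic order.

T1.R0=0 T1.R1=0 T2.R0=1
T1.R0=0 T1.R1=0 T2.R0=2
T1.R0=0 T1.R1=1 T2.R0=1
T1.R0=0 T1.R1=1 T2.R0=2
T1.R0=1 T1.R1=1 T2.R0=1
T1.R0=1 T1.R1=1 T2.R0=2

outcome vector order: (T1.R0,T1.R1,T2.R0)
|SC outcomes| = 6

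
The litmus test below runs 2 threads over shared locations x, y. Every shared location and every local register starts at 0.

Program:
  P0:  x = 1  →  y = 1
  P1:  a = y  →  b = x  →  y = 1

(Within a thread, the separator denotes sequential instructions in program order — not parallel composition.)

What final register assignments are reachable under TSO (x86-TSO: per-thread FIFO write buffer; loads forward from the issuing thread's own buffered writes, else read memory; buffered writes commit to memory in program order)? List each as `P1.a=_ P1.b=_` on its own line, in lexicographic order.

outcome vector order: (P1.a,P1.b)
|TSO outcomes| = 3

P1.a=0 P1.b=0
P1.a=0 P1.b=1
P1.a=1 P1.b=1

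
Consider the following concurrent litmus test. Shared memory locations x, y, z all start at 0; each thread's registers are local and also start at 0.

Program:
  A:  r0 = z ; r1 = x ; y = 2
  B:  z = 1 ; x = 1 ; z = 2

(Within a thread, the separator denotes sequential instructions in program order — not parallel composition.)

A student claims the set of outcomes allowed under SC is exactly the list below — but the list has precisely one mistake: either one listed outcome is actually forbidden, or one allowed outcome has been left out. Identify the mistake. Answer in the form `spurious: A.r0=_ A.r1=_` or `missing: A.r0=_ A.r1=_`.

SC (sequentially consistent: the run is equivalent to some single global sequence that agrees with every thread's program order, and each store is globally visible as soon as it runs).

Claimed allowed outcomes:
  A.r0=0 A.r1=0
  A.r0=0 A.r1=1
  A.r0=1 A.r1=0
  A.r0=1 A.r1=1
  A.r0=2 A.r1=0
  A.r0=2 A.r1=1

spurious: A.r0=2 A.r1=0

outcome vector order: (A.r0,A.r1)
[SC] allowed = {<0 0> <0 1> <1 0> <1 1> <2 1>}
claimed∖SC = {<2 0>}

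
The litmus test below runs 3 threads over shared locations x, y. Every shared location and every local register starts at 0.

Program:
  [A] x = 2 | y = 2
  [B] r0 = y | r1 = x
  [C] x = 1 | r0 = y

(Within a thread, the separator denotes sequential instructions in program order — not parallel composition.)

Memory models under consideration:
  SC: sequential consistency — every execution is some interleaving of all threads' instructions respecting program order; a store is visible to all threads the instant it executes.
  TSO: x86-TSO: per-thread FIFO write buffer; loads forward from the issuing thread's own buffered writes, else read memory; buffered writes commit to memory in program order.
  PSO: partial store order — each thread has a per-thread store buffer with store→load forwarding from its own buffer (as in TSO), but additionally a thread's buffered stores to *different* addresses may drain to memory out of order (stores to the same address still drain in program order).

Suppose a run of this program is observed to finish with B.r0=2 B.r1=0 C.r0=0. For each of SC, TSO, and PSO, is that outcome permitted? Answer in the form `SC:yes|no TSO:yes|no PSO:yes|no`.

outcome vector order: (B.r0,B.r1,C.r0)
SC (10): 0/0/0; 0/0/2; 0/1/0; 0/1/2; 0/2/0; 0/2/2; 2/1/0; 2/1/2; 2/2/0; 2/2/2
TSO (10): 0/0/0; 0/0/2; 0/1/0; 0/1/2; 0/2/0; 0/2/2; 2/1/0; 2/1/2; 2/2/0; 2/2/2
PSO (12): 0/0/0; 0/0/2; 0/1/0; 0/1/2; 0/2/0; 0/2/2; 2/0/0; 2/0/2; 2/1/0; 2/1/2; 2/2/0; 2/2/2
target 2/0/0 ∈ {PSO}

SC:no TSO:no PSO:yes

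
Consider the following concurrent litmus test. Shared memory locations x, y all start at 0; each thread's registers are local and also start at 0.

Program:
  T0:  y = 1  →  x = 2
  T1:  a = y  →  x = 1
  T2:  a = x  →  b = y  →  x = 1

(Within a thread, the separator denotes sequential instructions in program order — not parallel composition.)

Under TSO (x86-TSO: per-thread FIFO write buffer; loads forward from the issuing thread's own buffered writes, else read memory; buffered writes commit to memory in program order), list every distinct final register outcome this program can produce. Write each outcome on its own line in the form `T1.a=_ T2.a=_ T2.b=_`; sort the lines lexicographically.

T1.a=0 T2.a=0 T2.b=0
T1.a=0 T2.a=0 T2.b=1
T1.a=0 T2.a=1 T2.b=0
T1.a=0 T2.a=1 T2.b=1
T1.a=0 T2.a=2 T2.b=1
T1.a=1 T2.a=0 T2.b=0
T1.a=1 T2.a=0 T2.b=1
T1.a=1 T2.a=1 T2.b=1
T1.a=1 T2.a=2 T2.b=1

outcome vector order: (T1.a,T2.a,T2.b)
|TSO outcomes| = 9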